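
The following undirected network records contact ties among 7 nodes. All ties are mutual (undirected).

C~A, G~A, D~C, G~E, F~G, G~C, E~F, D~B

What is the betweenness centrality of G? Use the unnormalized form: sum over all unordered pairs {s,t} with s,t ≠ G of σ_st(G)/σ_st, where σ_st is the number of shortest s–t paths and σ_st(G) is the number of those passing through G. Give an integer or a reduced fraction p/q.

8

Pairs whose geodesics pass through G — B–E: 1; B–F: 1; C–E: 1; C–F: 1; A–E: 1; A–F: 1; D–E: 1; D–F: 1.
All other pairs contribute 0.
Summing the contributions gives betweenness(G) = 8.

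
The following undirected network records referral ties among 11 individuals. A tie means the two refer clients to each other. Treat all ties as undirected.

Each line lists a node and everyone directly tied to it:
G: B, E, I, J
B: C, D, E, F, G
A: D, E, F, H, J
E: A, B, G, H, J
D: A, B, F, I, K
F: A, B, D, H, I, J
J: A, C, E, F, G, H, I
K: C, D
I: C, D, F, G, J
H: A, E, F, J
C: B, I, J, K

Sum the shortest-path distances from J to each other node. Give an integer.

13

Distances from J: A:1, B:2, C:1, D:2, E:1, F:1, G:1, H:1, I:1, K:2.
Sum = 1 + 2 + 1 + 2 + 1 + 1 + 1 + 1 + 1 + 2 = 13.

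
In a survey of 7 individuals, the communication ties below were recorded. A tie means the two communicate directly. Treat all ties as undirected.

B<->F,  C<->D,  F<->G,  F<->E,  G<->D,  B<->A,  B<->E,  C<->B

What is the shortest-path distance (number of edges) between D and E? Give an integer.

One shortest route is D – G – F – E, which uses 3 edges, and at distance 2 from D we only reach {B, F}, which does not include E. So d(D,E) = 3.

3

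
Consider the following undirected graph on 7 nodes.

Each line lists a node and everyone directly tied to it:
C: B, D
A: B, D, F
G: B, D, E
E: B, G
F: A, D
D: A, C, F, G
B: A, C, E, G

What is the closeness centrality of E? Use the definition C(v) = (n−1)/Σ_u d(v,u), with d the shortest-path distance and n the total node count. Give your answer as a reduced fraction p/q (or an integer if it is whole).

6/11

Distances from E: A:2, B:1, C:2, D:2, F:3, G:1. Sum = 11.
n = 7, so closeness = 6/11.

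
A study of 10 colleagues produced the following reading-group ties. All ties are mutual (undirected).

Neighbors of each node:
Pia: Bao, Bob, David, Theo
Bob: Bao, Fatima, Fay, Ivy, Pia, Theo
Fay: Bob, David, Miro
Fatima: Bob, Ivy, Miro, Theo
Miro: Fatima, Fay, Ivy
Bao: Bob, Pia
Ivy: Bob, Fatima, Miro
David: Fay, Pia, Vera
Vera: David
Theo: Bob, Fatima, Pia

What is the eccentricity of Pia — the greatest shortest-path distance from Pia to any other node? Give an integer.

Distances from Pia: Bao:1, Bob:1, David:1, Fatima:2, Fay:2, Ivy:2, Miro:3, Theo:1, Vera:2.
The largest is 3 (to Miro), so the eccentricity of Pia is 3.

3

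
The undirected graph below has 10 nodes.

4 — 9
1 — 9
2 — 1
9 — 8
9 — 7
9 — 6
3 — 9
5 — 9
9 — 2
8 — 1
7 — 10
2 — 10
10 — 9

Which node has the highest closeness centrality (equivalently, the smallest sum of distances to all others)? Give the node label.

Farness (sum of distances to all others) for each node — 1:15, 2:15, 3:17, 4:17, 5:17, 6:17, 7:16, 8:16, 9:9, 10:15.
The smallest farness is 9, for 9, so 9 has the highest closeness.

9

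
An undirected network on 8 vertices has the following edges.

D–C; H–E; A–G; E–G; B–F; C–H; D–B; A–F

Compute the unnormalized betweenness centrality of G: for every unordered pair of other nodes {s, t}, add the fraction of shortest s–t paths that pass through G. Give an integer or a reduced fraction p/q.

9/2

Pairs whose geodesics pass through G — A–C: 1/2; A–H: 1; A–E: 1; F–H: 1/2; F–E: 1; B–E: 1/2.
All other pairs contribute 0.
Summing the contributions gives betweenness(G) = 9/2.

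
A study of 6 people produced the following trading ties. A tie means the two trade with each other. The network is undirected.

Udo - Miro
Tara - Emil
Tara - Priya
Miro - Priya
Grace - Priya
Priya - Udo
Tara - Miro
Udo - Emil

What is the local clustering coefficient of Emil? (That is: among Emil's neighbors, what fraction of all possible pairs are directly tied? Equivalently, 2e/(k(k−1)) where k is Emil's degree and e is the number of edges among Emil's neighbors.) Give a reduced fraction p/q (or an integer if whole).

0

Emil's neighbors: Tara and Udo (k = 2).
Possible neighbor pairs: C(2,2) = 1. Edges among them: none → e = 0.
Clustering(Emil) = 0/1.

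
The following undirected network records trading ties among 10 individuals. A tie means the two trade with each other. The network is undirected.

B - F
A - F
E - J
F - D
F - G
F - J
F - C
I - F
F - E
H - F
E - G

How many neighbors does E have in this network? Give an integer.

3

E is directly tied to F, G, and J. That is 3 neighbors, so the degree of E is 3.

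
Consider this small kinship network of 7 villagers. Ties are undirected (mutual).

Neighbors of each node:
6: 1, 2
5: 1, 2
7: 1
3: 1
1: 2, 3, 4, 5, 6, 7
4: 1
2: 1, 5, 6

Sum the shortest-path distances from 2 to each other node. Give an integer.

Distances from 2: 1:1, 3:2, 4:2, 5:1, 6:1, 7:2.
Sum = 1 + 2 + 2 + 1 + 1 + 2 = 9.

9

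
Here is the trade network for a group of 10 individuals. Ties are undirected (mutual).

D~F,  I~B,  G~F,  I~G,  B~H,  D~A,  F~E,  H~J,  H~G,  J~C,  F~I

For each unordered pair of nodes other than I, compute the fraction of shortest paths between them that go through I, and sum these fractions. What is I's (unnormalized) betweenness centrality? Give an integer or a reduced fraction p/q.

9/2

Pairs whose geodesics pass through I — F–B: 1; G–B: 1/2; A–B: 1; E–B: 1; D–B: 1.
All other pairs contribute 0.
Summing the contributions gives betweenness(I) = 9/2.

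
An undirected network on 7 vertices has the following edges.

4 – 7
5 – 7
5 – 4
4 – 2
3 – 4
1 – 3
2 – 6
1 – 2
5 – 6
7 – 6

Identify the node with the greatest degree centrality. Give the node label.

Degrees — 1:2, 2:3, 3:2, 4:4, 5:3, 6:3, 7:3.
The maximum is 4, attained only by 4.

4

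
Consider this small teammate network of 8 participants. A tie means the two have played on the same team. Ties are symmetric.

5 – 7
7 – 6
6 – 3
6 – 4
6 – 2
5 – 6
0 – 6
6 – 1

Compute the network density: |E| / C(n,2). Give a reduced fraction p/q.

There are 8 edges and 8 nodes, so the maximum possible is C(8,2) = 28.
Density = 8/28 = 2/7.

2/7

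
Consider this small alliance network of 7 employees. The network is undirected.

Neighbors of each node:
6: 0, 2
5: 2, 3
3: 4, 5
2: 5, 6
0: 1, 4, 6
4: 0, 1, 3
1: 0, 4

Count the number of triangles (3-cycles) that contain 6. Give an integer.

0

6's neighbors are 0 and 2, but none of them are tied to each other, so no triangle contains 6.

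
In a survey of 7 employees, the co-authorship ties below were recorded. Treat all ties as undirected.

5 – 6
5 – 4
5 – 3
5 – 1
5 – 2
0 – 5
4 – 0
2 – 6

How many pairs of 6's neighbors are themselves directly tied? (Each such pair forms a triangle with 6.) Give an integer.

1

6's neighbors: 2 and 5.
Neighbor pairs that are themselves tied: 6–2–5. Each forms one triangle with 6, for 1 in total.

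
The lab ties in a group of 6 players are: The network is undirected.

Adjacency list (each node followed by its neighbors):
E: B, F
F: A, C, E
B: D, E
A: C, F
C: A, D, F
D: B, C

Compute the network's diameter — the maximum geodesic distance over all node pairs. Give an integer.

Eccentricity of each node (its greatest distance to any other): A:3, B:3, C:2, D:2, E:2, F:2.
The maximum eccentricity is 3, realized for instance by the pair A–B via A – F – E – B. So the diameter is 3.

3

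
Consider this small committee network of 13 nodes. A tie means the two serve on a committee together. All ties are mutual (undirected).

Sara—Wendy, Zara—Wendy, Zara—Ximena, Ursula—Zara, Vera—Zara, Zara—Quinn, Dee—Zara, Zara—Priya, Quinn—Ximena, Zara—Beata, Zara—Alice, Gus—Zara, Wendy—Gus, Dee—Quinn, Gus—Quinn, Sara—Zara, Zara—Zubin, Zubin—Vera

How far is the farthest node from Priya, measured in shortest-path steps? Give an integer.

2

Distances from Priya: Alice:2, Beata:2, Dee:2, Gus:2, Quinn:2, Sara:2, Ursula:2, Vera:2, Wendy:2, Ximena:2, Zara:1, Zubin:2.
The largest is 2 (to Alice, Wendy, Quinn, Ximena, Beata, Zubin, Gus, Sara, Dee, Vera, and Ursula), so the eccentricity of Priya is 2.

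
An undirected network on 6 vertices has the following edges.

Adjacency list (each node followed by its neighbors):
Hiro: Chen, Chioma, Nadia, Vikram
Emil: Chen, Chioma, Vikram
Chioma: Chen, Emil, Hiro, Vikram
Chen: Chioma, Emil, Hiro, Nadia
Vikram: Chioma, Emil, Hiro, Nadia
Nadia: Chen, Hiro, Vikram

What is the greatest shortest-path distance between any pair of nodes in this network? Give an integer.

2

Eccentricity of each node (its greatest distance to any other): Chen:2, Chioma:2, Emil:2, Hiro:2, Nadia:2, Vikram:2.
The maximum eccentricity is 2, realized for instance by the pair Vikram–Chen via Vikram – Nadia – Chen. So the diameter is 2.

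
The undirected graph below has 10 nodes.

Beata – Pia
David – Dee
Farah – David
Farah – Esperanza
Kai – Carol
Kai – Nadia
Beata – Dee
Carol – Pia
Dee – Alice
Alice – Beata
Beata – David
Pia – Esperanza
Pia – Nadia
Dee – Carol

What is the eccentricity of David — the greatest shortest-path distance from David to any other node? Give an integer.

Distances from David: Alice:2, Beata:1, Carol:2, Dee:1, Esperanza:2, Farah:1, Kai:3, Nadia:3, Pia:2.
The largest is 3 (to Nadia and Kai), so the eccentricity of David is 3.

3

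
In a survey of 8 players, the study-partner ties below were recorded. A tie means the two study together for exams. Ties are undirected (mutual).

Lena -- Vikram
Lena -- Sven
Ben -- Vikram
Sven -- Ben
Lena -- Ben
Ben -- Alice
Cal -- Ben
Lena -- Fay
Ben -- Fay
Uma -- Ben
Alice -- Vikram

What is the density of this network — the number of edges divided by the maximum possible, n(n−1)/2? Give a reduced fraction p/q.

11/28

There are 11 edges and 8 nodes, so the maximum possible is C(8,2) = 28.
Density = 11/28.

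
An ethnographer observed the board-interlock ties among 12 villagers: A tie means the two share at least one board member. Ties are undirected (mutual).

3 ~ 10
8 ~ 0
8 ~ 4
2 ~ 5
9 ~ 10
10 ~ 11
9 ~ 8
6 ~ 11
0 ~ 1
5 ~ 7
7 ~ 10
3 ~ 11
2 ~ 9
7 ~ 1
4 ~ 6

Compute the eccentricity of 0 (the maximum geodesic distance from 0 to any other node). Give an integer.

Distances from 0: 1:1, 2:3, 3:4, 4:2, 5:3, 6:3, 7:2, 8:1, 9:2, 10:3, 11:4.
The largest is 4 (to 11 and 3), so the eccentricity of 0 is 4.

4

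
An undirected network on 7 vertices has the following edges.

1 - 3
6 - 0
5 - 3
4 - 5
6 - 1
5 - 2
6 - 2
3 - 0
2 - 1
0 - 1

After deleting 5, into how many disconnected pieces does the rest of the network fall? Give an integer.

2

Without 5, the remaining ties split the others into: {4}; {0, 1, 2, 3, 6}.
That's 2 separate components.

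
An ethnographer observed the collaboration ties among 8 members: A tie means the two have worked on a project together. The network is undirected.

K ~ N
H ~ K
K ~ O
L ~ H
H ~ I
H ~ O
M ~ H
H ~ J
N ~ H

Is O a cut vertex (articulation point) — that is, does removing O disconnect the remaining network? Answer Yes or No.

No

Even without O, every remaining node can still reach every other (the residual graph is connected), so O is not a cut vertex.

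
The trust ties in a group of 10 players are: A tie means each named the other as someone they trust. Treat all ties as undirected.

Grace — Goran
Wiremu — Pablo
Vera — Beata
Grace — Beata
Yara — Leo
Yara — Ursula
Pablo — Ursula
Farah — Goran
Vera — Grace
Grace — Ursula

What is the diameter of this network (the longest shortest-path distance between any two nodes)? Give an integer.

5

Eccentricity of each node (its greatest distance to any other): Beata:4, Farah:5, Goran:4, Grace:3, Leo:5, Pablo:4, Ursula:3, Vera:4, Wiremu:5, Yara:4.
The maximum eccentricity is 5, realized for instance by the pair Farah–Leo via Farah – Goran – Grace – Ursula – Yara – Leo. So the diameter is 5.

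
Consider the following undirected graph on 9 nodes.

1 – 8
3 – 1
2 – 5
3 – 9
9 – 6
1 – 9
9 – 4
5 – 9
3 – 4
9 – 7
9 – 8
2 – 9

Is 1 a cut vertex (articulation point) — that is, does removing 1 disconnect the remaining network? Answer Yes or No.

Even without 1, every remaining node can still reach every other (the residual graph is connected), so 1 is not a cut vertex.

No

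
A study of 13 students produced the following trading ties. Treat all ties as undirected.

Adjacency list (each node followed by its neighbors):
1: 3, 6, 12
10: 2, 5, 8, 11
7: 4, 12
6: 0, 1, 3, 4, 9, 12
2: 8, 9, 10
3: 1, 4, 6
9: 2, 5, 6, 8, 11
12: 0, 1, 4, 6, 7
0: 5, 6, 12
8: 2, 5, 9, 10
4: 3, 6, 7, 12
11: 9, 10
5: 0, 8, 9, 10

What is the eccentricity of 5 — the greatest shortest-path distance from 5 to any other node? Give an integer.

Distances from 5: 0:1, 1:3, 2:2, 3:3, 4:3, 6:2, 7:3, 8:1, 9:1, 10:1, 11:2, 12:2.
The largest is 3 (to 4, 1, 7, and 3), so the eccentricity of 5 is 3.

3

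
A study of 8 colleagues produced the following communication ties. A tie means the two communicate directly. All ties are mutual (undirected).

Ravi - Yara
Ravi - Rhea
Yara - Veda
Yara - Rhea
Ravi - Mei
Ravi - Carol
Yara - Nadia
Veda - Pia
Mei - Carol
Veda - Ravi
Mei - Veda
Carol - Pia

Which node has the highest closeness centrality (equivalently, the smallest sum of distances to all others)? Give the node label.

Ravi

Farness (sum of distances to all others) for each node — Carol:12, Mei:12, Nadia:16, Pia:14, Ravi:9, Rhea:13, Veda:10, Yara:10.
The smallest farness is 9, for Ravi, so Ravi has the highest closeness.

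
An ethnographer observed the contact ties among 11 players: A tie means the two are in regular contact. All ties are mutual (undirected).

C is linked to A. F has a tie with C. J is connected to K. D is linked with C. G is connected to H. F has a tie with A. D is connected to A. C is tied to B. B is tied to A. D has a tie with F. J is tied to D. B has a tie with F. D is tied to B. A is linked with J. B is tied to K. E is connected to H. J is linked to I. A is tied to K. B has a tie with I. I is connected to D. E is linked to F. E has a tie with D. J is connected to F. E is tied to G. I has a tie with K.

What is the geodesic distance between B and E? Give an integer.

One shortest route is B – D – E, which uses 2 edges, and B and E are not directly tied, so nothing shorter exists. So d(B,E) = 2.

2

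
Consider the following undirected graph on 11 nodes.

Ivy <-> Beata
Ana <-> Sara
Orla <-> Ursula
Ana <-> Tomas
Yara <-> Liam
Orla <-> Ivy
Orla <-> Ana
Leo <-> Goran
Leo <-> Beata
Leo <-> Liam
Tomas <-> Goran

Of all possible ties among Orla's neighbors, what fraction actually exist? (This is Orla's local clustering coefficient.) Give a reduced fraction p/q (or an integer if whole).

Orla's neighbors: Ana, Ivy, and Ursula (k = 3).
Possible neighbor pairs: C(3,2) = 3. Edges among them: none → e = 0.
Clustering(Orla) = 0/3 = 0.

0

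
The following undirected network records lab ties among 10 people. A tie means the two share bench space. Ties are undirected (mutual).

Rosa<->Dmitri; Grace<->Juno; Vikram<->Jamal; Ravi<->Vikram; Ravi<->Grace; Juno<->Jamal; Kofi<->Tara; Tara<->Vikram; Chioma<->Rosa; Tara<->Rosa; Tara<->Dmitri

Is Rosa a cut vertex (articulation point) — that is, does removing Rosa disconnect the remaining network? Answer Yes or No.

Yes

Removing Rosa leaves {Dmitri, Grace, Jamal, Juno, Kofi, Ravi, Tara, and Vikram} with no path to {Chioma}, so the network splits into 2 components. Rosa is a cut vertex.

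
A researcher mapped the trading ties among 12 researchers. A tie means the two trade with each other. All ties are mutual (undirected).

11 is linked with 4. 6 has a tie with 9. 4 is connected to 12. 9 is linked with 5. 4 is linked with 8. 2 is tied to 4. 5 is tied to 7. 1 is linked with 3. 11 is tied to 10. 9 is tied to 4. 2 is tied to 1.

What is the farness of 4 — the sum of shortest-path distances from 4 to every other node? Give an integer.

19

Distances from 4: 1:2, 2:1, 3:3, 5:2, 6:2, 7:3, 8:1, 9:1, 10:2, 11:1, 12:1.
Sum = 2 + 1 + 3 + 2 + 2 + 3 + 1 + 1 + 2 + 1 + 1 = 19.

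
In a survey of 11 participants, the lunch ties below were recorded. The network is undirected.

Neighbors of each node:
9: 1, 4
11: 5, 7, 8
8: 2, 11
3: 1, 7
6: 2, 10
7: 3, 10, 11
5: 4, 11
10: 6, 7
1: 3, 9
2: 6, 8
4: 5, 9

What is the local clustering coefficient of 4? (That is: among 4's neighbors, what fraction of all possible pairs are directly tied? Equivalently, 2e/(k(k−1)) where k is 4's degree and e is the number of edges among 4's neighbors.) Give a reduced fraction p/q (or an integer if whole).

4's neighbors: 5 and 9 (k = 2).
Possible neighbor pairs: C(2,2) = 1. Edges among them: none → e = 0.
Clustering(4) = 0/1.

0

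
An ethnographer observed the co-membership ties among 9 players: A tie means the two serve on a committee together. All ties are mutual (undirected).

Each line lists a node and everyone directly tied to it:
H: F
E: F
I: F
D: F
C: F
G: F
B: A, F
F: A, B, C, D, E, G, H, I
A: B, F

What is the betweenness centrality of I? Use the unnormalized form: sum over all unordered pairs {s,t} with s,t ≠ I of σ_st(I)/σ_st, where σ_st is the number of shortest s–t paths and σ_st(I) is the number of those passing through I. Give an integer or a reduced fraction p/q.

0

No shortest path between any pair of other nodes passes through I.
Summing the contributions gives betweenness(I) = 0.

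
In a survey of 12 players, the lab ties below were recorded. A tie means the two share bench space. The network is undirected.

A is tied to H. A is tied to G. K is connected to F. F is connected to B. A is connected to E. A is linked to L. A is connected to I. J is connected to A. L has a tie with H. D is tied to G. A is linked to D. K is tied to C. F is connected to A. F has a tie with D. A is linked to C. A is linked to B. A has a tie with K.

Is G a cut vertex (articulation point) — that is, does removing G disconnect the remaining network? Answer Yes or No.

Even without G, every remaining node can still reach every other (the residual graph is connected), so G is not a cut vertex.

No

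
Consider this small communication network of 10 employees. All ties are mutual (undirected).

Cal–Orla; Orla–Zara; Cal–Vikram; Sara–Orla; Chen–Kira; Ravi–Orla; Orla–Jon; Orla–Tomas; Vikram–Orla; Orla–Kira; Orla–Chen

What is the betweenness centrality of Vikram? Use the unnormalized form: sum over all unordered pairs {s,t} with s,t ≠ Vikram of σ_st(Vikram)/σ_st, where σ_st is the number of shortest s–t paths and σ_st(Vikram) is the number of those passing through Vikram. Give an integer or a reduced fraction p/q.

0

No shortest path between any pair of other nodes passes through Vikram.
Summing the contributions gives betweenness(Vikram) = 0.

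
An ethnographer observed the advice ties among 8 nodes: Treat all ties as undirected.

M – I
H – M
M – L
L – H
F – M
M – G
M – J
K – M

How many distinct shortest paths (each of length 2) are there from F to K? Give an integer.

1

The shortest distance is 2, and the only length-2 path is F–M–K. So there is exactly 1 shortest path.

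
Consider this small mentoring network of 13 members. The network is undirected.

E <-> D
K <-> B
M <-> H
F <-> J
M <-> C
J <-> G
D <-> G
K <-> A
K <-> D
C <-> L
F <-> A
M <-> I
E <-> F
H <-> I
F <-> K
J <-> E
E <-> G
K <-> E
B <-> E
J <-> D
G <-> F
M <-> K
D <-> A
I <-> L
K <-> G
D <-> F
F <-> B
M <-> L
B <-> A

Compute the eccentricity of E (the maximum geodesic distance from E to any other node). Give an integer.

3

Distances from E: A:2, B:1, C:3, D:1, F:1, G:1, H:3, I:3, J:1, K:1, L:3, M:2.
The largest is 3 (to H, I, C, and L), so the eccentricity of E is 3.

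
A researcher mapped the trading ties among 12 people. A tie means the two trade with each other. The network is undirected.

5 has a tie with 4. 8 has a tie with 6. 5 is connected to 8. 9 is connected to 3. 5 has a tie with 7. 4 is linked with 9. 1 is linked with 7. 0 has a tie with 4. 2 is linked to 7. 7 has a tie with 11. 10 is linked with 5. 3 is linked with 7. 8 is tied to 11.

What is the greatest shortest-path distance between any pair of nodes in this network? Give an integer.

4

Eccentricity of each node (its greatest distance to any other): 0:4, 1:4, 2:4, 3:4, 4:3, 5:2, 6:4, 7:3, 8:3, 9:4, 10:3, 11:4.
The maximum eccentricity is 4, realized for instance by the pair 11–0 via 11 – 8 – 5 – 4 – 0. So the diameter is 4.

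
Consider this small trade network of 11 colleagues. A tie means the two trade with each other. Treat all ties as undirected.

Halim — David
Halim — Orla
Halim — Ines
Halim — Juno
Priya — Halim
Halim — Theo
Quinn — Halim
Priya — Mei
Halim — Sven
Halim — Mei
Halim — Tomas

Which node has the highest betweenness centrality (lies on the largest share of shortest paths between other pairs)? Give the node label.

Halim

Unnormalized betweenness of each node: David:0, Halim:44, Ines:0, Juno:0, Mei:0, Orla:0, Priya:0, Quinn:0, Sven:0, Theo:0, Tomas:0.
Halim has the largest value, 44, making it the main broker — the node through which the most shortest paths run.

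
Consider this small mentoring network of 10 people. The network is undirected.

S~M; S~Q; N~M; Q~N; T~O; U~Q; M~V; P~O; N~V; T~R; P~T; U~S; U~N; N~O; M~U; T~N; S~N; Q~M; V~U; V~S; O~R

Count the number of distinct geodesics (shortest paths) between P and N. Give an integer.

The shortest distance is 2. The length-2 paths are: P–T–N; P–O–N.
That gives 2 distinct shortest paths.

2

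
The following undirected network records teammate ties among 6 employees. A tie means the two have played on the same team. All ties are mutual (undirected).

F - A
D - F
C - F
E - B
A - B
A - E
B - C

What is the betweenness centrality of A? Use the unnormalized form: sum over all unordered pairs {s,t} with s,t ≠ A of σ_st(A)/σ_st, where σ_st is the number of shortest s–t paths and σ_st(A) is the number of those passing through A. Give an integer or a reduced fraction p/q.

Pairs whose geodesics pass through A — B–F: 1/2; B–D: 1/2; F–E: 1; E–D: 1.
All other pairs contribute 0.
Summing the contributions gives betweenness(A) = 3.

3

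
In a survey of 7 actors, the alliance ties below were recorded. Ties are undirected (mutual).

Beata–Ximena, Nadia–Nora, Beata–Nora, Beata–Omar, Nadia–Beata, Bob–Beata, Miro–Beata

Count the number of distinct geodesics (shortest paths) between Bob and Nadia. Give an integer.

1

The shortest distance is 2, and the only length-2 path is Bob–Beata–Nadia. So there is exactly 1 shortest path.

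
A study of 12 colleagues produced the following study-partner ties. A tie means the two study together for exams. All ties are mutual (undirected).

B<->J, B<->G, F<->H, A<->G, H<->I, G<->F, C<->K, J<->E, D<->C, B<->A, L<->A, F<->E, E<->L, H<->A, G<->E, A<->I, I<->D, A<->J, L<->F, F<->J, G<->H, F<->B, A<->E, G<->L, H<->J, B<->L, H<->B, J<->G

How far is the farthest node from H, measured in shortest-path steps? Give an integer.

Distances from H: A:1, B:1, C:3, D:2, E:2, F:1, G:1, I:1, J:1, K:4, L:2.
The largest is 4 (to K), so the eccentricity of H is 4.

4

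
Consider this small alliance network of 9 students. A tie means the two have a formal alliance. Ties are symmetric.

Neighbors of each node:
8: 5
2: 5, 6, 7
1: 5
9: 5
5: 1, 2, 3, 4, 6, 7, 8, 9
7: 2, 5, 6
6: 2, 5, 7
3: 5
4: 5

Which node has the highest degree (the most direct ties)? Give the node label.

5

Degrees — 1:1, 2:3, 3:1, 4:1, 5:8, 6:3, 7:3, 8:1, 9:1.
The maximum is 8, attained only by 5.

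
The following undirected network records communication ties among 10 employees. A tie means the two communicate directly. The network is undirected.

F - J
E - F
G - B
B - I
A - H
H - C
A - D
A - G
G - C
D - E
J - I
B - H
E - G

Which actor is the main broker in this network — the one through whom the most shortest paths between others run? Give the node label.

Unnormalized betweenness of each node: A:137/30, B:89/10, C:47/60, D:17/10, E:93/10, F:49/12, G:237/20, H:4, I:131/30, J:49/20.
G has the largest value, 237/20, making it the main broker — the node through which the most shortest paths run.

G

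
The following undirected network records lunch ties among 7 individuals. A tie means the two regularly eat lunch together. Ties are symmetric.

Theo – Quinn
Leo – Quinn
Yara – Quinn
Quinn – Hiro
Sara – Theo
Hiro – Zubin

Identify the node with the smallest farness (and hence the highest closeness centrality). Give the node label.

Quinn

Farness (sum of distances to all others) for each node — Hiro:11, Leo:13, Quinn:8, Sara:16, Theo:11, Yara:13, Zubin:16.
The smallest farness is 8, for Quinn, so Quinn has the highest closeness.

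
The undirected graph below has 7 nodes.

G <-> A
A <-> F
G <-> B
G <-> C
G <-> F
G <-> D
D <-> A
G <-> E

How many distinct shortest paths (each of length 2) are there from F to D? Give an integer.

The shortest distance is 2. The length-2 paths are: F–G–D; F–A–D.
That gives 2 distinct shortest paths.

2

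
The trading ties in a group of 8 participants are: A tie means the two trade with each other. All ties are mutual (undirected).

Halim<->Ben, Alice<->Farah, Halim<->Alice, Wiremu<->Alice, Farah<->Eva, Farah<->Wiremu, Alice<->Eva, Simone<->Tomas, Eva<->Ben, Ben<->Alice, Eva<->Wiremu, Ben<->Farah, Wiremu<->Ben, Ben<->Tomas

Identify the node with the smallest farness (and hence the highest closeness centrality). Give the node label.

Farness (sum of distances to all others) for each node — Alice:10, Ben:8, Eva:11, Farah:11, Halim:13, Simone:18, Tomas:12, Wiremu:11.
The smallest farness is 8, for Ben, so Ben has the highest closeness.

Ben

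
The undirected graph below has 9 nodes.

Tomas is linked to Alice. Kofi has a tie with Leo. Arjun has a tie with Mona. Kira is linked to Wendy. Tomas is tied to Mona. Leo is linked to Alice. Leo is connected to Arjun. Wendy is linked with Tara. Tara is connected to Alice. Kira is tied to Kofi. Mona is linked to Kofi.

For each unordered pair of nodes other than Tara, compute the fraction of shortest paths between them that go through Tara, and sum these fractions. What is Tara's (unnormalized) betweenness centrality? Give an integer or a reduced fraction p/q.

Pairs whose geodesics pass through Tara — Tomas–Wendy: 1; Alice–Wendy: 1; Alice–Kira: 1/2; Wendy–Leo: 1/2; Wendy–Arjun: 1/3.
All other pairs contribute 0.
Summing the contributions gives betweenness(Tara) = 10/3.

10/3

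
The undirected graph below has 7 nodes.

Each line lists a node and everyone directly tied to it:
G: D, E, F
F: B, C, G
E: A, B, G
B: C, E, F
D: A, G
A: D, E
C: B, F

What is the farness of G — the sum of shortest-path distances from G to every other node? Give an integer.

9

Distances from G: A:2, B:2, C:2, D:1, E:1, F:1.
Sum = 2 + 2 + 2 + 1 + 1 + 1 = 9.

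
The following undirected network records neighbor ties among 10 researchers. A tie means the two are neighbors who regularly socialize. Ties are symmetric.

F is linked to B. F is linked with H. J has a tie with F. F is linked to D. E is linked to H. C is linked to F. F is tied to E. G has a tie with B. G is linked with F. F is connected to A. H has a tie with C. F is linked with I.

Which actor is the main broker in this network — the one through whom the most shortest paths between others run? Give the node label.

F

Unnormalized betweenness of each node: A:0, B:0, C:0, D:0, E:0, F:65/2, G:0, H:1/2, I:0, J:0.
F has the largest value, 65/2, making it the main broker — the node through which the most shortest paths run.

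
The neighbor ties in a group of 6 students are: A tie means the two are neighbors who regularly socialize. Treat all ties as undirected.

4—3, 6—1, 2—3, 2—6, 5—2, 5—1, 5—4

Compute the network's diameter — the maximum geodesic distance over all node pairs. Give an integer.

3

Eccentricity of each node (its greatest distance to any other): 1:3, 2:2, 3:3, 4:3, 5:2, 6:3.
The maximum eccentricity is 3, realized for instance by the pair 4–6 via 4 – 5 – 2 – 6. So the diameter is 3.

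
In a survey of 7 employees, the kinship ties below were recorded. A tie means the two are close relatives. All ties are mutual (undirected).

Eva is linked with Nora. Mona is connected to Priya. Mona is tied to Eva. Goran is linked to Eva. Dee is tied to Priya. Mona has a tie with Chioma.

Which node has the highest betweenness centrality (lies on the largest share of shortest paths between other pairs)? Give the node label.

Unnormalized betweenness of each node: Chioma:0, Dee:0, Eva:9, Goran:0, Mona:11, Nora:0, Priya:5.
Mona has the largest value, 11, making it the main broker — the node through which the most shortest paths run.

Mona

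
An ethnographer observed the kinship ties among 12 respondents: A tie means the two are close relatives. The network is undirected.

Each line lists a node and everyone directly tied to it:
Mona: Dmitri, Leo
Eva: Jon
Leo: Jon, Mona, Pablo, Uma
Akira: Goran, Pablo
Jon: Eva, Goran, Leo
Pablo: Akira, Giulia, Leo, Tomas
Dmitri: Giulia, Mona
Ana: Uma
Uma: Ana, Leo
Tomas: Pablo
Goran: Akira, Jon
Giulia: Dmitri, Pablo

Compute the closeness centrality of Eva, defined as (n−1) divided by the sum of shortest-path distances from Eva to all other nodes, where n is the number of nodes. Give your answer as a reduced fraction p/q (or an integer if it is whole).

Distances from Eva: Akira:3, Ana:4, Dmitri:4, Giulia:4, Goran:2, Jon:1, Leo:2, Mona:3, Pablo:3, Tomas:4, Uma:3. Sum = 33.
n = 12, so closeness = 11/33 = 1/3.

1/3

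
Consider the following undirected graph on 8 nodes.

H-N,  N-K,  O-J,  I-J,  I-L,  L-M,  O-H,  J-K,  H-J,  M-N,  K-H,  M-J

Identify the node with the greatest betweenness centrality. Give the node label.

Unnormalized betweenness of each node: H:25/12, I:5/3, J:109/12, K:7/12, L:3/4, M:25/6, N:5/3, O:0.
J has the largest value, 109/12, making it the main broker — the node through which the most shortest paths run.

J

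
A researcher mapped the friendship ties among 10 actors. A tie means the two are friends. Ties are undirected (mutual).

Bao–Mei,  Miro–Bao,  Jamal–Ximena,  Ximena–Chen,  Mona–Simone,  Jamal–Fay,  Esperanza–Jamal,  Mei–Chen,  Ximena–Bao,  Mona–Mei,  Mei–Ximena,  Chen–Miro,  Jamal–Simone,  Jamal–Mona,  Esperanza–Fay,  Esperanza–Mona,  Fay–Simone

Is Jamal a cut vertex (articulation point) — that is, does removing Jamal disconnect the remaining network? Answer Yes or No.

No

Even without Jamal, every remaining node can still reach every other (the residual graph is connected), so Jamal is not a cut vertex.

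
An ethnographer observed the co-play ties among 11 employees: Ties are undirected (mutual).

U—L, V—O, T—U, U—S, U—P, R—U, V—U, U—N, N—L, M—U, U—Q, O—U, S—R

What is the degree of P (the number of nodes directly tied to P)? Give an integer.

P is directly tied to U. That is 1 neighbor, so the degree of P is 1.

1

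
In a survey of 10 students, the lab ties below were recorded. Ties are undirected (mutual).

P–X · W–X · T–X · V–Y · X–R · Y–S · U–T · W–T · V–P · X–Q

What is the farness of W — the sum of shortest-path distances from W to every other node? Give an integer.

Distances from W: P:2, Q:2, R:2, S:5, T:1, U:2, V:3, X:1, Y:4.
Sum = 2 + 2 + 2 + 5 + 1 + 2 + 3 + 1 + 4 = 22.

22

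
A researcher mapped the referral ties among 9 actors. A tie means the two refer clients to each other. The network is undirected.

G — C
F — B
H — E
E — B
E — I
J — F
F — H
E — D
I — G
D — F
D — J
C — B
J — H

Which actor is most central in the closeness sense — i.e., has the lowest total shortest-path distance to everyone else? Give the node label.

E

Farness (sum of distances to all others) for each node — B:13, C:17, D:15, E:12, F:14, G:19, H:15, I:16, J:17.
The smallest farness is 12, for E, so E has the highest closeness.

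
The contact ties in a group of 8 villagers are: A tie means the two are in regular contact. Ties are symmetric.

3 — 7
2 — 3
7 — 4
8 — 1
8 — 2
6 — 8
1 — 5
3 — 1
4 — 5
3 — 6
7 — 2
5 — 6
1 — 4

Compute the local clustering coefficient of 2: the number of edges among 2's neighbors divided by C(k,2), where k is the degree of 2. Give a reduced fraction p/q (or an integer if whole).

2's neighbors: 3, 7, and 8 (k = 3).
Possible neighbor pairs: C(3,2) = 3. Edges among them: 3–7 → e = 1.
Clustering(2) = 1/3.

1/3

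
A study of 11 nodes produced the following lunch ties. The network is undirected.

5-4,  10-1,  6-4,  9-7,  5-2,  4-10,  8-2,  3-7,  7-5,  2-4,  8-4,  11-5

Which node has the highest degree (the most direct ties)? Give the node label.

Degrees — 1:1, 2:3, 3:1, 4:5, 5:4, 6:1, 7:3, 8:2, 9:1, 10:2, 11:1.
The maximum is 5, attained only by 4.

4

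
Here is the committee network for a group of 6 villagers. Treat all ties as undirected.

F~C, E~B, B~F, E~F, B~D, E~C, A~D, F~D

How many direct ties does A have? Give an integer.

A is directly tied to D. That is 1 neighbor, so the degree of A is 1.

1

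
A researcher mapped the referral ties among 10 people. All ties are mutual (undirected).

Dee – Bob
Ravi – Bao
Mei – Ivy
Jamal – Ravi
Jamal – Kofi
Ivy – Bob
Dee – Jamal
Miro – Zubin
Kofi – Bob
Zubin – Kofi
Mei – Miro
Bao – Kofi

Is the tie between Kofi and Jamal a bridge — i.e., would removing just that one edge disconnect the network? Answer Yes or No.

Even without that edge, Kofi still reaches Jamal via Kofi – Bao – Ravi – Jamal, so the network stays connected. Not a bridge.

No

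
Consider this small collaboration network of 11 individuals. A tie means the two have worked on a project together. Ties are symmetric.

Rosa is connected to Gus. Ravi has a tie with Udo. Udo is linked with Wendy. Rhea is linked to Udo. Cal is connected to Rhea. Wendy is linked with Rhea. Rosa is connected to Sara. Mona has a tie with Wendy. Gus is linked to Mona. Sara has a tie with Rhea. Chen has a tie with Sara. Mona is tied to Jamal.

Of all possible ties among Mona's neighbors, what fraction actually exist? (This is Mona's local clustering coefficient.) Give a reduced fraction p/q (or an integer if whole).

0

Mona's neighbors: Gus, Jamal, and Wendy (k = 3).
Possible neighbor pairs: C(3,2) = 3. Edges among them: none → e = 0.
Clustering(Mona) = 0/3 = 0.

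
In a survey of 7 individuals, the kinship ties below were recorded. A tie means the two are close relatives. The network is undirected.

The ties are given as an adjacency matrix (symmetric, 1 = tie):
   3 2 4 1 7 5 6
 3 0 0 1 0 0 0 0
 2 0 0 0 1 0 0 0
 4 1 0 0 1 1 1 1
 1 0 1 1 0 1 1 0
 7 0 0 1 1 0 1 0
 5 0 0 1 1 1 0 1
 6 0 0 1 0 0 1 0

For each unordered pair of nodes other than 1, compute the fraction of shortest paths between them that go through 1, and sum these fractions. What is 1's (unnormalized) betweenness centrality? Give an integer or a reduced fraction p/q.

Pairs whose geodesics pass through 1 — 3–2: 1; 2–4: 1; 2–7: 1; 2–5: 1; 2–6: 2/2.
All other pairs contribute 0.
Summing the contributions gives betweenness(1) = 5.

5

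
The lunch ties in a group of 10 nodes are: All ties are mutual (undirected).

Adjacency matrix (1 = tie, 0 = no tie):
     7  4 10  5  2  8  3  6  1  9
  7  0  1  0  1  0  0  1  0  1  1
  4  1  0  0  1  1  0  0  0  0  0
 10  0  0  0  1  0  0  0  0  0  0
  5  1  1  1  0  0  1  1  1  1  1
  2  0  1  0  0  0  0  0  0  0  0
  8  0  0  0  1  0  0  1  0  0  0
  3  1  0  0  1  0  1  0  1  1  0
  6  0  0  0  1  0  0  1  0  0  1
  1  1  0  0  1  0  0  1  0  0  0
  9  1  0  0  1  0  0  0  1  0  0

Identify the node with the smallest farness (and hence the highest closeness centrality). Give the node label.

Farness (sum of distances to all others) for each node — 1:16, 2:23, 3:14, 4:15, 5:10, 6:16, 7:13, 8:17, 9:16, 10:18.
The smallest farness is 10, for 5, so 5 has the highest closeness.

5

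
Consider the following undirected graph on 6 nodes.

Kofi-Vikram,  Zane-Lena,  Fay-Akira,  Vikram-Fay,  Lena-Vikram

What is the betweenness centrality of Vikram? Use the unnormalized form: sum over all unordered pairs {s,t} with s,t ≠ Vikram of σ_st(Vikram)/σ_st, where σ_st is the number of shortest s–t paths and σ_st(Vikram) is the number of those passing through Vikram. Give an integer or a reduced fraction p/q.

Pairs whose geodesics pass through Vikram — Zane–Akira: 1; Zane–Kofi: 1; Zane–Fay: 1; Akira–Kofi: 1; Akira–Lena: 1; Kofi–Lena: 1; Kofi–Fay: 1; Lena–Fay: 1.
All other pairs contribute 0.
Summing the contributions gives betweenness(Vikram) = 8.

8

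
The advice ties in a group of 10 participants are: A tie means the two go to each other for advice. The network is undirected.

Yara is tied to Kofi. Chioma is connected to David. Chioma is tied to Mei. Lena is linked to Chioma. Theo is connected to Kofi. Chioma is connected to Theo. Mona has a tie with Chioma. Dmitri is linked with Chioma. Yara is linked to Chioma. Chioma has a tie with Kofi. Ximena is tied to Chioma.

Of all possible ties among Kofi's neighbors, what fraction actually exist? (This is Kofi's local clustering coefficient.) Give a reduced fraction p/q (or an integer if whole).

Kofi's neighbors: Chioma, Theo, and Yara (k = 3).
Possible neighbor pairs: C(3,2) = 3. Edges among them: Chioma–Theo, Chioma–Yara → e = 2.
Clustering(Kofi) = 2/3.

2/3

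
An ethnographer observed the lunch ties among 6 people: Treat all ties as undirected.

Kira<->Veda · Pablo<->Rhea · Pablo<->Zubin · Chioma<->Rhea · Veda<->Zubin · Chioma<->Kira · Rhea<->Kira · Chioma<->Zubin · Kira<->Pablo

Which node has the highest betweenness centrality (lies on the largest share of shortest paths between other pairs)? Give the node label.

Unnormalized betweenness of each node: Chioma:5/6, Kira:7/3, Pablo:5/6, Rhea:1/3, Veda:1/3, Zubin:4/3.
Kira has the largest value, 7/3, making it the main broker — the node through which the most shortest paths run.

Kira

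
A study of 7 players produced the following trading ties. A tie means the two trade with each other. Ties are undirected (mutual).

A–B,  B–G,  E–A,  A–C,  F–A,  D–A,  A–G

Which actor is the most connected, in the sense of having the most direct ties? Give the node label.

Degrees — A:6, B:2, C:1, D:1, E:1, F:1, G:2.
The maximum is 6, attained only by A.

A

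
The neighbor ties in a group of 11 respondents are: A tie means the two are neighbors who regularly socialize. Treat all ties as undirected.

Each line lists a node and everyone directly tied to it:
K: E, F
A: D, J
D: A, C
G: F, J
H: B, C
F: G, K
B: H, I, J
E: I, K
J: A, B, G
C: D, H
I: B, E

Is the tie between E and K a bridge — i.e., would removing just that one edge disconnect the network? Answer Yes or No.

Even without that edge, E still reaches K via E – I – B – J – G – F – K, so the network stays connected. Not a bridge.

No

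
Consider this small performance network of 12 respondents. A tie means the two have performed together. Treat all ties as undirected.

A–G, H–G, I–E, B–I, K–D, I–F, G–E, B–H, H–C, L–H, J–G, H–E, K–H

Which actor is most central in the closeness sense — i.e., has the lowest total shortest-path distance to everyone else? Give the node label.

H

Farness (sum of distances to all others) for each node — A:30, B:23, C:27, D:35, E:20, F:36, G:20, H:17, I:26, J:30, K:25, L:27.
The smallest farness is 17, for H, so H has the highest closeness.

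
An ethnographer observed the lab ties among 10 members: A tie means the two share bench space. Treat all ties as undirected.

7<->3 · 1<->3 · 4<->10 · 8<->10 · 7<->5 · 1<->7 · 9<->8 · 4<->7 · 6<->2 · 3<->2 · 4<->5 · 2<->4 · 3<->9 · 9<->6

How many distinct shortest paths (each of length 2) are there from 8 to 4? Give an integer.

The shortest distance is 2, and the only length-2 path is 8–10–4. So there is exactly 1 shortest path.

1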